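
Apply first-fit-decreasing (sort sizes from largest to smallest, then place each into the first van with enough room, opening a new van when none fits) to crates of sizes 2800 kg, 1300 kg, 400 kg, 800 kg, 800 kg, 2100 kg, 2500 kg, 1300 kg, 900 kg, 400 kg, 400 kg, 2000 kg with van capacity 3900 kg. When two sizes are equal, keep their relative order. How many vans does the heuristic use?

Sorted descending: 2800, 2500, 2100, 2000, 1300, 1300, 900, 800, 800, 400, 400, 400.
  2800 → van 1 (new)  [load 2800/3900]
  2500 → van 2 (new)  [load 2500/3900]
  2100 → van 3 (new)  [load 2100/3900]
  2000 → van 4 (new)  [load 2000/3900]
  1300 → van 2  [load 3800/3900]
  1300 → van 3  [load 3400/3900]
  900 → van 1  [load 3700/3900]
  800 → van 4  [load 2800/3900]
  800 → van 4  [load 3600/3900]
  400 → van 3  [load 3800/3900]
  400 → van 5 (new)  [load 400/3900]
  400 → van 5  [load 800/3900]
5 vans opened.

5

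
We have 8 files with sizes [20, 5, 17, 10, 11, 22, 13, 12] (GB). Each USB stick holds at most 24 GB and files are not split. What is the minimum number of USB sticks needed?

5

Total = 22 + 20 + 17 + 13 + 12 + 11 + 10 + 5 = 110 GB.
Lower bound: ⌈110/24⌉ = 5 USB sticks.
A packing using 5 USB sticks:
  USB stick 1: 22 = 22
  USB stick 2: 20 = 20
  USB stick 3: 17 + 5 = 22
  USB stick 4: 13 + 11 = 24
  USB stick 5: 12 + 10 = 22
This matches the lower bound, so 5 is optimal.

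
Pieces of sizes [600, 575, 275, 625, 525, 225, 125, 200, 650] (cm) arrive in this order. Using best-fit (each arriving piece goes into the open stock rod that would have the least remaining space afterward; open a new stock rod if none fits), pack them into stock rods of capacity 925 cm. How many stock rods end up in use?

  600 → stock rod 1 (new)  [load 600/925]
  575 → stock rod 2 (new)  [load 575/925]
  275 → stock rod 1  [load 875/925]
  625 → stock rod 3 (new)  [load 625/925]
  525 → stock rod 4 (new)  [load 525/925]
  225 → stock rod 3  [load 850/925]
  125 → stock rod 2  [load 700/925]
  200 → stock rod 2  [load 900/925]
  650 → stock rod 5 (new)  [load 650/925]
5 stock rods opened.

5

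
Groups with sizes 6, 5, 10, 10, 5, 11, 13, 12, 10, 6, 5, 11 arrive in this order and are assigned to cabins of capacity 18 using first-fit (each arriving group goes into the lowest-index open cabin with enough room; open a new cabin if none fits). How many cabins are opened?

  6 → cabin 1 (new)  [load 6/18]
  5 → cabin 1  [load 11/18]
  10 → cabin 2 (new)  [load 10/18]
  10 → cabin 3 (new)  [load 10/18]
  5 → cabin 1  [load 16/18]
  11 → cabin 4 (new)  [load 11/18]
  13 → cabin 5 (new)  [load 13/18]
  12 → cabin 6 (new)  [load 12/18]
  10 → cabin 7 (new)  [load 10/18]
  6 → cabin 2  [load 16/18]
  5 → cabin 3  [load 15/18]
  11 → cabin 8 (new)  [load 11/18]
8 cabins opened.

8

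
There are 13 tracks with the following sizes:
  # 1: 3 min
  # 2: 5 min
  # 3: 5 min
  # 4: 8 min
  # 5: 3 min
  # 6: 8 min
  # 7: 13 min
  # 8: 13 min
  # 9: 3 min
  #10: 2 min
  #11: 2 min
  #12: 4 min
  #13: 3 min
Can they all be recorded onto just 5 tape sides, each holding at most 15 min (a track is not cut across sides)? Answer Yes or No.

A valid assignment using 5 tape sides:
  side 1: 13 + 2 = 15
  side 2: 13 + 2 = 15
  side 3: 8 + 5 = 13
  side 4: 8 + 4 + 3 = 15
  side 5: 5 + 3 + 3 + 3 = 14
Every load is within 15 min, so 5 tape sides suffice.

Yes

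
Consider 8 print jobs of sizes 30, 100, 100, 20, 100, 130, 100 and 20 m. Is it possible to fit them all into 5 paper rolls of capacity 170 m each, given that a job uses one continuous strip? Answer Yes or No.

A valid assignment using 5 paper rolls:
  roll 1: 130 + 30 = 160
  roll 2: 100 + 20 + 20 = 140
  roll 3: 100 = 100
  roll 4: 100 = 100
  roll 5: 100 = 100
Every load is within 170 m, so 5 paper rolls suffice.

Yes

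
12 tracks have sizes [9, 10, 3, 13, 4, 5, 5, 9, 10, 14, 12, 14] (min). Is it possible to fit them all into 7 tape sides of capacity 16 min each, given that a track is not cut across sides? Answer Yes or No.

No

Total = 108 min; ⌈108/16⌉ = 7.
8 tracks each exceed half the capacity and cannot share a side, forcing at least 8 tape sides.
At least 8 tape sides are required, but only 7 are allowed.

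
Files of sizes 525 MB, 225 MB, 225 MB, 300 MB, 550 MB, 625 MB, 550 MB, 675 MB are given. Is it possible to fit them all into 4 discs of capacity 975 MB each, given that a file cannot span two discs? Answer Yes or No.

Total = 3675 MB; ⌈3675/975⌉ = 4.
5 files each exceed half the capacity and cannot share a disc, forcing at least 5 discs.
At least 5 discs are required, but only 4 are allowed.

No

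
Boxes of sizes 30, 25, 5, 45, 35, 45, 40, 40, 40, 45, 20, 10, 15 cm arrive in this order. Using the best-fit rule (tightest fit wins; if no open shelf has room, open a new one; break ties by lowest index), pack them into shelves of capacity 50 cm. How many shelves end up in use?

9

  30 → shelf 1 (new)  [load 30/50]
  25 → shelf 2 (new)  [load 25/50]
  5 → shelf 1  [load 35/50]
  45 → shelf 3 (new)  [load 45/50]
  35 → shelf 4 (new)  [load 35/50]
  45 → shelf 5 (new)  [load 45/50]
  40 → shelf 6 (new)  [load 40/50]
  40 → shelf 7 (new)  [load 40/50]
  40 → shelf 8 (new)  [load 40/50]
  45 → shelf 9 (new)  [load 45/50]
  20 → shelf 2  [load 45/50]
  10 → shelf 6  [load 50/50]
  15 → shelf 1  [load 50/50]
9 shelves opened.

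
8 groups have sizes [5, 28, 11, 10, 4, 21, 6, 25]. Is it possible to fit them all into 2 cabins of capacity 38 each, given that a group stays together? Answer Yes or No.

Total = 110; ⌈110/38⌉ = 3.
At least 3 cabins are required, but only 2 are allowed.

No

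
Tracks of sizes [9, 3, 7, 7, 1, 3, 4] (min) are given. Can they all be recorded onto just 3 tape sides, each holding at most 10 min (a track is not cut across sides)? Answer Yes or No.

Total = 34 min; ⌈34/10⌉ = 4.
At least 4 tape sides are required, but only 3 are allowed.

No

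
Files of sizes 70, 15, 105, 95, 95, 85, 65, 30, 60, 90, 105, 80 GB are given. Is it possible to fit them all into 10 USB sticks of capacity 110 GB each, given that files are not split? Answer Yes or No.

A valid assignment using 10 USB sticks:
  USB stick 1: 105 = 105
  USB stick 2: 105 = 105
  USB stick 3: 95 + 15 = 110
  USB stick 4: 95 = 95
  USB stick 5: 90 = 90
  USB stick 6: 85 = 85
  USB stick 7: 80 + 30 = 110
  USB stick 8: 70 = 70
  USB stick 9: 65 = 65
  USB stick 10: 60 = 60
Every load is within 110 GB, so 10 USB sticks suffice.

Yes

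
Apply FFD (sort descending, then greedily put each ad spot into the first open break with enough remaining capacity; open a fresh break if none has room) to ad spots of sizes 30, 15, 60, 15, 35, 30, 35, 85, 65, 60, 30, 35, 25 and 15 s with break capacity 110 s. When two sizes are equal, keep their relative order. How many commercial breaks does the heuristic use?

5

Sorted descending: 85, 65, 60, 60, 35, 35, 35, 30, 30, 30, 25, 15, 15, 15.
  85 → break 1 (new)  [load 85/110]
  65 → break 2 (new)  [load 65/110]
  60 → break 3 (new)  [load 60/110]
  60 → break 4 (new)  [load 60/110]
  35 → break 2  [load 100/110]
  35 → break 3  [load 95/110]
  35 → break 4  [load 95/110]
  30 → break 5 (new)  [load 30/110]
  30 → break 5  [load 60/110]
  30 → break 5  [load 90/110]
  25 → break 1  [load 110/110]
  15 → break 3  [load 110/110]
  15 → break 4  [load 110/110]
  15 → break 5  [load 105/110]
5 commercial breaks opened.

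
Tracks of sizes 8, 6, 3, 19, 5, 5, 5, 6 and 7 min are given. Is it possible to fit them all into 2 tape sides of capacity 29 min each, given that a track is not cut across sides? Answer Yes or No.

Total = 64 min; ⌈64/29⌉ = 3.
At least 3 tape sides are required, but only 2 are allowed.

No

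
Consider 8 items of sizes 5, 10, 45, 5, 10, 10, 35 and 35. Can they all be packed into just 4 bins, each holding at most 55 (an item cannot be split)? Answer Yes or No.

Yes

A valid assignment using 3 bins:
  bin 1: 45 + 10 = 55
  bin 2: 35 + 10 + 10 = 55
  bin 3: 35 + 5 + 5 = 45
That uses only 3 ≤ 4, so 4 bins are enough.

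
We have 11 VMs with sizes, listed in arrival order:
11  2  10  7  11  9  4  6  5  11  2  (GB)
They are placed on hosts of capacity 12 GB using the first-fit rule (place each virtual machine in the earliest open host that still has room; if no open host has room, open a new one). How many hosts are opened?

  11 → host 1 (new)  [load 11/12]
  2 → host 2 (new)  [load 2/12]
  10 → host 2  [load 12/12]
  7 → host 3 (new)  [load 7/12]
  11 → host 4 (new)  [load 11/12]
  9 → host 5 (new)  [load 9/12]
  4 → host 3  [load 11/12]
  6 → host 6 (new)  [load 6/12]
  5 → host 6  [load 11/12]
  11 → host 7 (new)  [load 11/12]
  2 → host 5  [load 11/12]
7 hosts opened.

7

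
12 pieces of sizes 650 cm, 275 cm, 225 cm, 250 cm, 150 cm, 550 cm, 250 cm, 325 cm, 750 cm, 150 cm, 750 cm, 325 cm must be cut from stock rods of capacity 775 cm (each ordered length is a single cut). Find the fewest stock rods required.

7

Total = 750 + 750 + 650 + 550 + 325 + 325 + 275 + 250 + 250 + 225 + 150 + 150 = 4650 cm.
Lower bound: ⌈4650/775⌉ = 6 stock rods.
A packing using 7 stock rods:
  stock rod 1: 750 = 750
  stock rod 2: 750 = 750
  stock rod 3: 650 = 650
  stock rod 4: 550 + 225 = 775
  stock rod 5: 325 + 325 = 650
  stock rod 6: 275 + 250 + 250 = 775
  stock rod 7: 150 + 150 = 300
No arrangement into 6 stock rods stays within capacity, so 7 is optimal.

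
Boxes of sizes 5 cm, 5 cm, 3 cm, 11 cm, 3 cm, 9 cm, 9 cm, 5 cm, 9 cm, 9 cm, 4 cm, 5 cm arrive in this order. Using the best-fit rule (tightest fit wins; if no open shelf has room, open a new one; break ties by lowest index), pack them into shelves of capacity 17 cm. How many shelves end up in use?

6

  5 → shelf 1 (new)  [load 5/17]
  5 → shelf 1  [load 10/17]
  3 → shelf 1  [load 13/17]
  11 → shelf 2 (new)  [load 11/17]
  3 → shelf 1  [load 16/17]
  9 → shelf 3 (new)  [load 9/17]
  9 → shelf 4 (new)  [load 9/17]
  5 → shelf 2  [load 16/17]
  9 → shelf 5 (new)  [load 9/17]
  9 → shelf 6 (new)  [load 9/17]
  4 → shelf 3  [load 13/17]
  5 → shelf 4  [load 14/17]
6 shelves opened.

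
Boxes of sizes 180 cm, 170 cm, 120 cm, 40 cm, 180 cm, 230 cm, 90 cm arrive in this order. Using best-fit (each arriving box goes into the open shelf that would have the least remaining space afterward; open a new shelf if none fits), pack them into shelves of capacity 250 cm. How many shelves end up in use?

  180 → shelf 1 (new)  [load 180/250]
  170 → shelf 2 (new)  [load 170/250]
  120 → shelf 3 (new)  [load 120/250]
  40 → shelf 1  [load 220/250]
  180 → shelf 4 (new)  [load 180/250]
  230 → shelf 5 (new)  [load 230/250]
  90 → shelf 3  [load 210/250]
5 shelves opened.

5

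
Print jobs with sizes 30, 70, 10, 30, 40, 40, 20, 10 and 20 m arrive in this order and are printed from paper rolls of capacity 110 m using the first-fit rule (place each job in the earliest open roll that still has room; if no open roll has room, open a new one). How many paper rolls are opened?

  30 → roll 1 (new)  [load 30/110]
  70 → roll 1  [load 100/110]
  10 → roll 1  [load 110/110]
  30 → roll 2 (new)  [load 30/110]
  40 → roll 2  [load 70/110]
  40 → roll 2  [load 110/110]
  20 → roll 3 (new)  [load 20/110]
  10 → roll 3  [load 30/110]
  20 → roll 3  [load 50/110]
3 paper rolls opened.

3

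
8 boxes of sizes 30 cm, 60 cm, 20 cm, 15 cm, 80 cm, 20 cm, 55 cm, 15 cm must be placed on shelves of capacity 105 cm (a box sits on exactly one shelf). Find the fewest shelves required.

Total = 80 + 60 + 55 + 30 + 20 + 20 + 15 + 15 = 295 cm.
Lower bound: ⌈295/105⌉ = 3 shelves.
A packing using 3 shelves:
  shelf 1: 80 + 20 = 100
  shelf 2: 60 + 30 + 15 = 105
  shelf 3: 55 + 20 + 15 = 90
This matches the lower bound, so 3 is optimal.

3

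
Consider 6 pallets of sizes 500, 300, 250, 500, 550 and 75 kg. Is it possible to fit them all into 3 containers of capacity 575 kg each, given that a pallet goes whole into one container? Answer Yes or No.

No

Total = 2175 kg; ⌈2175/575⌉ = 4.
At least 4 containers are required, but only 3 are allowed.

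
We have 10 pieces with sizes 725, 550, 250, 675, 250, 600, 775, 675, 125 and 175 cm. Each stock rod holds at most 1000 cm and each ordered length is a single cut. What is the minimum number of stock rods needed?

6

Total = 775 + 725 + 675 + 675 + 600 + 550 + 250 + 250 + 175 + 125 = 4800 cm.
Lower bound: ⌈4800/1000⌉ = 5 stock rods.
Also, 6 pieces each exceed 500 cm, and no two of those can share a stock rod, so at least 6 stock rods are needed.
A packing using 6 stock rods:
  stock rod 1: 775 + 175 = 950
  stock rod 2: 725 + 250 = 975
  stock rod 3: 675 + 250 = 925
  stock rod 4: 675 + 125 = 800
  stock rod 5: 600 = 600
  stock rod 6: 550 = 550
This matches the lower bound, so 6 is optimal.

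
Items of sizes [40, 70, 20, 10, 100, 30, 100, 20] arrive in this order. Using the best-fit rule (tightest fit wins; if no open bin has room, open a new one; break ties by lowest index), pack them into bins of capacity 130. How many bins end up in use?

  40 → bin 1 (new)  [load 40/130]
  70 → bin 1  [load 110/130]
  20 → bin 1  [load 130/130]
  10 → bin 2 (new)  [load 10/130]
  100 → bin 2  [load 110/130]
  30 → bin 3 (new)  [load 30/130]
  100 → bin 3  [load 130/130]
  20 → bin 2  [load 130/130]
3 bins opened.

3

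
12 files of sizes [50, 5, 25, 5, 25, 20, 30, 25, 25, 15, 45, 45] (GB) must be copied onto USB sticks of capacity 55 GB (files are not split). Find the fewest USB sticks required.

Total = 50 + 45 + 45 + 30 + 25 + 25 + 25 + 25 + 20 + 15 + 5 + 5 = 315 GB.
Lower bound: ⌈315/55⌉ = 6 USB sticks.
A packing using 7 USB sticks:
  USB stick 1: 50 + 5 = 55
  USB stick 2: 45 + 5 = 50
  USB stick 3: 45 = 45
  USB stick 4: 30 + 25 = 55
  USB stick 5: 25 + 25 = 50
  USB stick 6: 25 + 20 = 45
  USB stick 7: 15 = 15
No arrangement into 6 USB sticks stays within capacity, so 7 is optimal.

7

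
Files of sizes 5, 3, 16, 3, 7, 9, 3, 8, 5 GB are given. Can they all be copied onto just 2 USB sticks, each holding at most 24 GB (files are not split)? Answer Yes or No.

Total = 59 GB; ⌈59/24⌉ = 3.
At least 3 USB sticks are required, but only 2 are allowed.

No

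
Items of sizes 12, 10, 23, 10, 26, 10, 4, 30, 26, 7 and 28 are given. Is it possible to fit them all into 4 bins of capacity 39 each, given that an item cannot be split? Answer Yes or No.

No

Total = 186; ⌈186/39⌉ = 5.
At least 5 bins are required, but only 4 are allowed.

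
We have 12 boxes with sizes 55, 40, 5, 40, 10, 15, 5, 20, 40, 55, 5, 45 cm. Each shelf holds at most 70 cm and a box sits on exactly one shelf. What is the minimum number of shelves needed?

Total = 55 + 55 + 45 + 40 + 40 + 40 + 20 + 15 + 10 + 5 + 5 + 5 = 335 cm.
Lower bound: ⌈335/70⌉ = 5 shelves.
Also, 6 boxes each exceed 35 cm, and no two of those can share a shelf, so at least 6 shelves are needed.
A packing using 6 shelves:
  shelf 1: 55 + 15 = 70
  shelf 2: 55 + 10 + 5 = 70
  shelf 3: 45 + 20 + 5 = 70
  shelf 4: 40 + 5 = 45
  shelf 5: 40 = 40
  shelf 6: 40 = 40
This matches the lower bound, so 6 is optimal.

6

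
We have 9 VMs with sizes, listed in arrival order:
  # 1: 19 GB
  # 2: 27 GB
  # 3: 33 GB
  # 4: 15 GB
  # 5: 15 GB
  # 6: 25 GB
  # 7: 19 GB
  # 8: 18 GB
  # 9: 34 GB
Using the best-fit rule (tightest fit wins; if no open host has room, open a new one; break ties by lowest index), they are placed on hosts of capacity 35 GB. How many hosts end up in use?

  19 → host 1 (new)  [load 19/35]
  27 → host 2 (new)  [load 27/35]
  33 → host 3 (new)  [load 33/35]
  15 → host 1  [load 34/35]
  15 → host 4 (new)  [load 15/35]
  25 → host 5 (new)  [load 25/35]
  19 → host 4  [load 34/35]
  18 → host 6 (new)  [load 18/35]
  34 → host 7 (new)  [load 34/35]
7 hosts opened.

7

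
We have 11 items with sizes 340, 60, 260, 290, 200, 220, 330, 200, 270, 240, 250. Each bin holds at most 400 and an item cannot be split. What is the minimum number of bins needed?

Total = 340 + 330 + 290 + 270 + 260 + 250 + 240 + 220 + 200 + 200 + 60 = 2660.
Lower bound: ⌈2660/400⌉ = 7 bins.
Also, 8 items each exceed 200, and no two of those can share a bin, so at least 8 bins are needed.
A packing using 9 bins:
  bin 1: 340 + 60 = 400
  bin 2: 330 = 330
  bin 3: 290 = 290
  bin 4: 270 = 270
  bin 5: 260 = 260
  bin 6: 250 = 250
  bin 7: 240 = 240
  bin 8: 220 = 220
  bin 9: 200 + 200 = 400
No arrangement into 8 bins stays within capacity, so 9 is optimal.

9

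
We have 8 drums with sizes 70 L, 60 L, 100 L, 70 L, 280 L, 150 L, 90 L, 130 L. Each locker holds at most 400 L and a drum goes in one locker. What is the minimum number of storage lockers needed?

Total = 280 + 150 + 130 + 100 + 90 + 70 + 70 + 60 = 950 L.
Lower bound: ⌈950/400⌉ = 3 storage lockers.
A packing using 3 storage lockers:
  locker 1: 280 + 100 = 380
  locker 2: 150 + 130 + 90 = 370
  locker 3: 70 + 70 + 60 = 200
This matches the lower bound, so 3 is optimal.

3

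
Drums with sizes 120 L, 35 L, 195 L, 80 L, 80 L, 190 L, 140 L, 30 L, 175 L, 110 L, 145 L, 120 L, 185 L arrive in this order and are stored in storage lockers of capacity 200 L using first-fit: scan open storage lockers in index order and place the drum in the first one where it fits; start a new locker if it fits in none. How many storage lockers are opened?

10

  120 → locker 1 (new)  [load 120/200]
  35 → locker 1  [load 155/200]
  195 → locker 2 (new)  [load 195/200]
  80 → locker 3 (new)  [load 80/200]
  80 → locker 3  [load 160/200]
  190 → locker 4 (new)  [load 190/200]
  140 → locker 5 (new)  [load 140/200]
  30 → locker 1  [load 185/200]
  175 → locker 6 (new)  [load 175/200]
  110 → locker 7 (new)  [load 110/200]
  145 → locker 8 (new)  [load 145/200]
  120 → locker 9 (new)  [load 120/200]
  185 → locker 10 (new)  [load 185/200]
10 storage lockers opened.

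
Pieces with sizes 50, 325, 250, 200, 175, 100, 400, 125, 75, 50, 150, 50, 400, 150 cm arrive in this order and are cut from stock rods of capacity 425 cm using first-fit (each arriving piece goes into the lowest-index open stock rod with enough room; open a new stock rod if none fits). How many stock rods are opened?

  50 → stock rod 1 (new)  [load 50/425]
  325 → stock rod 1  [load 375/425]
  250 → stock rod 2 (new)  [load 250/425]
  200 → stock rod 3 (new)  [load 200/425]
  175 → stock rod 2  [load 425/425]
  100 → stock rod 3  [load 300/425]
  400 → stock rod 4 (new)  [load 400/425]
  125 → stock rod 3  [load 425/425]
  75 → stock rod 5 (new)  [load 75/425]
  50 → stock rod 1  [load 425/425]
  150 → stock rod 5  [load 225/425]
  50 → stock rod 5  [load 275/425]
  400 → stock rod 6 (new)  [load 400/425]
  150 → stock rod 5  [load 425/425]
6 stock rods opened.

6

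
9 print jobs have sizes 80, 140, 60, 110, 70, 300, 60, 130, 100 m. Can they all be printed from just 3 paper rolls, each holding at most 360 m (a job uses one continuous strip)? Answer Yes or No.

Yes

A valid assignment using 3 paper rolls:
  roll 1: 300 + 60 = 360
  roll 2: 140 + 130 + 80 = 350
  roll 3: 110 + 100 + 70 + 60 = 340
Every load is within 360 m, so 3 paper rolls suffice.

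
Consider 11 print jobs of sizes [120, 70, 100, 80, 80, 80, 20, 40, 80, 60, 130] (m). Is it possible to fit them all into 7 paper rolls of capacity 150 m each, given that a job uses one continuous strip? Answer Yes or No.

A valid assignment using 7 paper rolls:
  roll 1: 130 + 20 = 150
  roll 2: 120 = 120
  roll 3: 100 + 40 = 140
  roll 4: 80 + 70 = 150
  roll 5: 80 + 60 = 140
  roll 6: 80 = 80
  roll 7: 80 = 80
Every load is within 150 m, so 7 paper rolls suffice.

Yes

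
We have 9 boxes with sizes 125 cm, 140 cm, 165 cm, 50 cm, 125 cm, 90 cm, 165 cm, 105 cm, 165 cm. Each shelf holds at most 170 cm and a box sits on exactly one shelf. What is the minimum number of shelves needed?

Total = 165 + 165 + 165 + 140 + 125 + 125 + 105 + 90 + 50 = 1130 cm.
Lower bound: ⌈1130/170⌉ = 7 shelves.
Also, 8 boxes each exceed 85 cm, and no two of those can share a shelf, so at least 8 shelves are needed.
A packing using 8 shelves:
  shelf 1: 165 = 165
  shelf 2: 165 = 165
  shelf 3: 165 = 165
  shelf 4: 140 = 140
  shelf 5: 125 = 125
  shelf 6: 125 = 125
  shelf 7: 105 + 50 = 155
  shelf 8: 90 = 90
This matches the lower bound, so 8 is optimal.

8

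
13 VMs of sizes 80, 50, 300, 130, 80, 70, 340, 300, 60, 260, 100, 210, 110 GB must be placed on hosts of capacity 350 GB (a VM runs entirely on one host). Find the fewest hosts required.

7

Total = 340 + 300 + 300 + 260 + 210 + 130 + 110 + 100 + 80 + 80 + 70 + 60 + 50 = 2090 GB.
Lower bound: ⌈2090/350⌉ = 6 hosts.
A packing using 7 hosts:
  host 1: 340 = 340
  host 2: 300 + 50 = 350
  host 3: 300 = 300
  host 4: 260 + 80 = 340
  host 5: 210 + 130 = 340
  host 6: 110 + 100 + 80 + 60 = 350
  host 7: 70 = 70
No arrangement into 6 hosts stays within capacity, so 7 is optimal.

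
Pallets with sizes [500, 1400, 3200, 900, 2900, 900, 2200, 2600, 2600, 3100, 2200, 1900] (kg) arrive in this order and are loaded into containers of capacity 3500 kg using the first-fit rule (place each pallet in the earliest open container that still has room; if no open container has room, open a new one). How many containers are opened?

  500 → container 1 (new)  [load 500/3500]
  1400 → container 1  [load 1900/3500]
  3200 → container 2 (new)  [load 3200/3500]
  900 → container 1  [load 2800/3500]
  2900 → container 3 (new)  [load 2900/3500]
  900 → container 4 (new)  [load 900/3500]
  2200 → container 4  [load 3100/3500]
  2600 → container 5 (new)  [load 2600/3500]
  2600 → container 6 (new)  [load 2600/3500]
  3100 → container 7 (new)  [load 3100/3500]
  2200 → container 8 (new)  [load 2200/3500]
  1900 → container 9 (new)  [load 1900/3500]
9 containers opened.

9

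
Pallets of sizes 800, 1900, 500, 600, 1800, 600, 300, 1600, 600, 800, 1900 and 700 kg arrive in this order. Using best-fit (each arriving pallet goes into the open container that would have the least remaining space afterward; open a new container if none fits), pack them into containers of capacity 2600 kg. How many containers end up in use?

5

  800 → container 1 (new)  [load 800/2600]
  1900 → container 2 (new)  [load 1900/2600]
  500 → container 2  [load 2400/2600]
  600 → container 1  [load 1400/2600]
  1800 → container 3 (new)  [load 1800/2600]
  600 → container 3  [load 2400/2600]
  300 → container 1  [load 1700/2600]
  1600 → container 4 (new)  [load 1600/2600]
  600 → container 1  [load 2300/2600]
  800 → container 4  [load 2400/2600]
  1900 → container 5 (new)  [load 1900/2600]
  700 → container 5  [load 2600/2600]
5 containers opened.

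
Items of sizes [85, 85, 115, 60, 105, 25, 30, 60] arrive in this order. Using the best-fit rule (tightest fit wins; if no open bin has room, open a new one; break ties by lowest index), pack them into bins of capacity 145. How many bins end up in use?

4

  85 → bin 1 (new)  [load 85/145]
  85 → bin 2 (new)  [load 85/145]
  115 → bin 3 (new)  [load 115/145]
  60 → bin 1  [load 145/145]
  105 → bin 4 (new)  [load 105/145]
  25 → bin 3  [load 140/145]
  30 → bin 4  [load 135/145]
  60 → bin 2  [load 145/145]
4 bins opened.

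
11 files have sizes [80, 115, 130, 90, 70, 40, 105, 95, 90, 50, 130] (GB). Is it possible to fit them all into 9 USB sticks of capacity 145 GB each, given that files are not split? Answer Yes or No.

A valid assignment using 9 USB sticks:
  USB stick 1: 130 = 130
  USB stick 2: 130 = 130
  USB stick 3: 115 = 115
  USB stick 4: 105 + 40 = 145
  USB stick 5: 95 + 50 = 145
  USB stick 6: 90 = 90
  USB stick 7: 90 = 90
  USB stick 8: 80 = 80
  USB stick 9: 70 = 70
Every load is within 145 GB, so 9 USB sticks suffice.

Yes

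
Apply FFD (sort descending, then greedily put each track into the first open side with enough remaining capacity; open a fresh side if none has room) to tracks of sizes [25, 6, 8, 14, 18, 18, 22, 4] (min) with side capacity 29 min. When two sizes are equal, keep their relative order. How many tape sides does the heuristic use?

Sorted descending: 25, 22, 18, 18, 14, 8, 6, 4.
  25 → side 1 (new)  [load 25/29]
  22 → side 2 (new)  [load 22/29]
  18 → side 3 (new)  [load 18/29]
  18 → side 4 (new)  [load 18/29]
  14 → side 5 (new)  [load 14/29]
  8 → side 3  [load 26/29]
  6 → side 2  [load 28/29]
  4 → side 1  [load 29/29]
5 tape sides opened.

5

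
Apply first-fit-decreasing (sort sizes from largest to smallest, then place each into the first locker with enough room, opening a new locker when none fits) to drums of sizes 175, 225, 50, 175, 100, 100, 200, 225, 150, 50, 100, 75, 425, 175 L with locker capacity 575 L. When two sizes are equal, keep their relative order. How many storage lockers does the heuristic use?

4

Sorted descending: 425, 225, 225, 200, 175, 175, 175, 150, 100, 100, 100, 75, 50, 50.
  425 → locker 1 (new)  [load 425/575]
  225 → locker 2 (new)  [load 225/575]
  225 → locker 2  [load 450/575]
  200 → locker 3 (new)  [load 200/575]
  175 → locker 3  [load 375/575]
  175 → locker 3  [load 550/575]
  175 → locker 4 (new)  [load 175/575]
  150 → locker 1  [load 575/575]
  100 → locker 2  [load 550/575]
  100 → locker 4  [load 275/575]
  100 → locker 4  [load 375/575]
  75 → locker 4  [load 450/575]
  50 → locker 4  [load 500/575]
  50 → locker 4  [load 550/575]
4 storage lockers opened.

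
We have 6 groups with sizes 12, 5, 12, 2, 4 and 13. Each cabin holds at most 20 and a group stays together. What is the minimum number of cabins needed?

Total = 13 + 12 + 12 + 5 + 4 + 2 = 48.
Lower bound: ⌈48/20⌉ = 3 cabins.
A packing using 3 cabins:
  cabin 1: 13 + 5 + 2 = 20
  cabin 2: 12 + 4 = 16
  cabin 3: 12 = 12
This matches the lower bound, so 3 is optimal.

3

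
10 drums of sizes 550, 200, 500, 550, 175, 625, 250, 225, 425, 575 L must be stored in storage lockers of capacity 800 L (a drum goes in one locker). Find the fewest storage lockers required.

Total = 625 + 575 + 550 + 550 + 500 + 425 + 250 + 225 + 200 + 175 = 4075 L.
Lower bound: ⌈4075/800⌉ = 6 storage lockers.
A packing using 6 storage lockers:
  locker 1: 625 + 175 = 800
  locker 2: 575 + 225 = 800
  locker 3: 550 + 250 = 800
  locker 4: 550 + 200 = 750
  locker 5: 500 = 500
  locker 6: 425 = 425
This matches the lower bound, so 6 is optimal.

6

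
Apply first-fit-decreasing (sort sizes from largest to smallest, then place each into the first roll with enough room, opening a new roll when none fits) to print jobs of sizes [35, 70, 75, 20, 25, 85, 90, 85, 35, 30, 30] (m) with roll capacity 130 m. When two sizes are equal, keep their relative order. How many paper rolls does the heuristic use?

Sorted descending: 90, 85, 85, 75, 70, 35, 35, 30, 30, 25, 20.
  90 → roll 1 (new)  [load 90/130]
  85 → roll 2 (new)  [load 85/130]
  85 → roll 3 (new)  [load 85/130]
  75 → roll 4 (new)  [load 75/130]
  70 → roll 5 (new)  [load 70/130]
  35 → roll 1  [load 125/130]
  35 → roll 2  [load 120/130]
  30 → roll 3  [load 115/130]
  30 → roll 4  [load 105/130]
  25 → roll 4  [load 130/130]
  20 → roll 5  [load 90/130]
5 paper rolls opened.

5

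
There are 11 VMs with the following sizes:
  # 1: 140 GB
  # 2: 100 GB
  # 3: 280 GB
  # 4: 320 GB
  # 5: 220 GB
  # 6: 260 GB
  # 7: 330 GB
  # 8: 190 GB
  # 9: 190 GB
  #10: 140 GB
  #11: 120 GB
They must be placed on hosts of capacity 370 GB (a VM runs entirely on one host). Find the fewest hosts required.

Total = 330 + 320 + 280 + 260 + 220 + 190 + 190 + 140 + 140 + 120 + 100 = 2290 GB.
Lower bound: ⌈2290/370⌉ = 7 hosts.
A packing using 7 hosts:
  host 1: 330 = 330
  host 2: 320 = 320
  host 3: 280 = 280
  host 4: 260 + 100 = 360
  host 5: 220 + 140 = 360
  host 6: 190 + 140 = 330
  host 7: 190 + 120 = 310
This matches the lower bound, so 7 is optimal.

7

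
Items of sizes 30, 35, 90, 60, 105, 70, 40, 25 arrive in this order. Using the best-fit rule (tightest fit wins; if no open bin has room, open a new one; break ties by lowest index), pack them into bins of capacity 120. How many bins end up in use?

  30 → bin 1 (new)  [load 30/120]
  35 → bin 1  [load 65/120]
  90 → bin 2 (new)  [load 90/120]
  60 → bin 3 (new)  [load 60/120]
  105 → bin 4 (new)  [load 105/120]
  70 → bin 5 (new)  [load 70/120]
  40 → bin 5  [load 110/120]
  25 → bin 2  [load 115/120]
5 bins opened.

5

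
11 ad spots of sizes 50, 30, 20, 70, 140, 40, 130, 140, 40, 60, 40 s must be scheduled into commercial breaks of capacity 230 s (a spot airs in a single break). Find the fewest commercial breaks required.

Total = 140 + 140 + 130 + 70 + 60 + 50 + 40 + 40 + 40 + 30 + 20 = 760 s.
Lower bound: ⌈760/230⌉ = 4 commercial breaks.
A packing using 4 commercial breaks:
  break 1: 140 + 70 + 20 = 230
  break 2: 140 + 60 + 30 = 230
  break 3: 130 + 50 + 40 = 220
  break 4: 40 + 40 = 80
This matches the lower bound, so 4 is optimal.

4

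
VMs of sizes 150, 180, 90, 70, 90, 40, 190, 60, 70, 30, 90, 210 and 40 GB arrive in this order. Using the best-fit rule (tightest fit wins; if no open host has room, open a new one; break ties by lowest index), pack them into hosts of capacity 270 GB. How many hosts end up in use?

6

  150 → host 1 (new)  [load 150/270]
  180 → host 2 (new)  [load 180/270]
  90 → host 2  [load 270/270]
  70 → host 1  [load 220/270]
  90 → host 3 (new)  [load 90/270]
  40 → host 1  [load 260/270]
  190 → host 4 (new)  [load 190/270]
  60 → host 4  [load 250/270]
  70 → host 3  [load 160/270]
  30 → host 3  [load 190/270]
  90 → host 5 (new)  [load 90/270]
  210 → host 6 (new)  [load 210/270]
  40 → host 6  [load 250/270]
6 hosts opened.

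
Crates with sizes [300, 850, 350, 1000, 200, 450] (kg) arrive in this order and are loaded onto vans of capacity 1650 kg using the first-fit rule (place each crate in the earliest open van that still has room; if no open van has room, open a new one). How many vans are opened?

2

  300 → van 1 (new)  [load 300/1650]
  850 → van 1  [load 1150/1650]
  350 → van 1  [load 1500/1650]
  1000 → van 2 (new)  [load 1000/1650]
  200 → van 2  [load 1200/1650]
  450 → van 2  [load 1650/1650]
2 vans opened.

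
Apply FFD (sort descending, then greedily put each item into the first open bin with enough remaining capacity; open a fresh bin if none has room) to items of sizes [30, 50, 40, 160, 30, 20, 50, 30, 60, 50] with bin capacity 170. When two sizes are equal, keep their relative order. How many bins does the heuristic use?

4

Sorted descending: 160, 60, 50, 50, 50, 40, 30, 30, 30, 20.
  160 → bin 1 (new)  [load 160/170]
  60 → bin 2 (new)  [load 60/170]
  50 → bin 2  [load 110/170]
  50 → bin 2  [load 160/170]
  50 → bin 3 (new)  [load 50/170]
  40 → bin 3  [load 90/170]
  30 → bin 3  [load 120/170]
  30 → bin 3  [load 150/170]
  30 → bin 4 (new)  [load 30/170]
  20 → bin 3  [load 170/170]
4 bins opened.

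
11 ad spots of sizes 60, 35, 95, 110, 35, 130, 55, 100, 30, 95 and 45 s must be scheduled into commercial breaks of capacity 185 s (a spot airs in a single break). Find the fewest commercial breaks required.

Total = 130 + 110 + 100 + 95 + 95 + 60 + 55 + 45 + 35 + 35 + 30 = 790 s.
Lower bound: ⌈790/185⌉ = 5 commercial breaks.
A packing using 5 commercial breaks:
  break 1: 130 + 55 = 185
  break 2: 110 + 60 = 170
  break 3: 100 + 45 + 35 = 180
  break 4: 95 + 35 + 30 = 160
  break 5: 95 = 95
This matches the lower bound, so 5 is optimal.

5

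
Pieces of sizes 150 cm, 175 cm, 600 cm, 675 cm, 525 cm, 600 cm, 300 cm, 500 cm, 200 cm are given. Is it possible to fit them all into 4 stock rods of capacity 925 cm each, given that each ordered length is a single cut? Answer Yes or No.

Total = 3725 cm; ⌈3725/925⌉ = 5.
At least 5 stock rods are required, but only 4 are allowed.

No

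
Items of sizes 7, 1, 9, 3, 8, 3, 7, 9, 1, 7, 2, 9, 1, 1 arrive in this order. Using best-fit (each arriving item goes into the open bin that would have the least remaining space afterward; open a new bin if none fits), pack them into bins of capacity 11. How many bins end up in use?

  7 → bin 1 (new)  [load 7/11]
  1 → bin 1  [load 8/11]
  9 → bin 2 (new)  [load 9/11]
  3 → bin 1  [load 11/11]
  8 → bin 3 (new)  [load 8/11]
  3 → bin 3  [load 11/11]
  7 → bin 4 (new)  [load 7/11]
  9 → bin 5 (new)  [load 9/11]
  1 → bin 2  [load 10/11]
  7 → bin 6 (new)  [load 7/11]
  2 → bin 5  [load 11/11]
  9 → bin 7 (new)  [load 9/11]
  1 → bin 2  [load 11/11]
  1 → bin 7  [load 10/11]
7 bins opened.

7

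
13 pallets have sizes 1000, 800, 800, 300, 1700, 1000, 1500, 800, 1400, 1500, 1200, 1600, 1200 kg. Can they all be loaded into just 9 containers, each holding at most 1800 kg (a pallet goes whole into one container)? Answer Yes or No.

No

Total = 14800 kg; ⌈14800/1800⌉ = 9.
The bound of 9 does not rule out 9, but exhaustive search shows no assignment into 9 containers of capacity 1800 kg exists — the minimum is 10.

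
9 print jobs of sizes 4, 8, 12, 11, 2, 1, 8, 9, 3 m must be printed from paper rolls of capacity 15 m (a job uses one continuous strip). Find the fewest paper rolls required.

5

Total = 12 + 11 + 9 + 8 + 8 + 4 + 3 + 2 + 1 = 58 m.
Lower bound: ⌈58/15⌉ = 4 paper rolls.
Also, 5 print jobs each exceed 15/2 m, and no two of those can share a roll, so at least 5 paper rolls are needed.
A packing using 5 paper rolls:
  roll 1: 12 + 3 = 15
  roll 2: 11 + 4 = 15
  roll 3: 9 + 2 + 1 = 12
  roll 4: 8 = 8
  roll 5: 8 = 8
This matches the lower bound, so 5 is optimal.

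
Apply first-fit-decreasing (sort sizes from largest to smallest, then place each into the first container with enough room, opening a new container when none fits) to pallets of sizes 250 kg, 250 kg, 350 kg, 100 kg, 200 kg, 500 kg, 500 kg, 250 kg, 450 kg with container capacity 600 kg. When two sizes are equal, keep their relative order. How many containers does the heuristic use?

Sorted descending: 500, 500, 450, 350, 250, 250, 250, 200, 100.
  500 → container 1 (new)  [load 500/600]
  500 → container 2 (new)  [load 500/600]
  450 → container 3 (new)  [load 450/600]
  350 → container 4 (new)  [load 350/600]
  250 → container 4  [load 600/600]
  250 → container 5 (new)  [load 250/600]
  250 → container 5  [load 500/600]
  200 → container 6 (new)  [load 200/600]
  100 → container 1  [load 600/600]
6 containers opened.

6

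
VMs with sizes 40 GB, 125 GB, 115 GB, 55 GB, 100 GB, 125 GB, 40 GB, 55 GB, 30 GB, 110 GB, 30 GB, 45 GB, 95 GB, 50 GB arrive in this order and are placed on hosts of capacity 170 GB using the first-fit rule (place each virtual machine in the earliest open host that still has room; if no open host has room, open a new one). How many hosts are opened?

  40 → host 1 (new)  [load 40/170]
  125 → host 1  [load 165/170]
  115 → host 2 (new)  [load 115/170]
  55 → host 2  [load 170/170]
  100 → host 3 (new)  [load 100/170]
  125 → host 4 (new)  [load 125/170]
  40 → host 3  [load 140/170]
  55 → host 5 (new)  [load 55/170]
  30 → host 3  [load 170/170]
  110 → host 5  [load 165/170]
  30 → host 4  [load 155/170]
  45 → host 6 (new)  [load 45/170]
  95 → host 6  [load 140/170]
  50 → host 7 (new)  [load 50/170]
7 hosts opened.

7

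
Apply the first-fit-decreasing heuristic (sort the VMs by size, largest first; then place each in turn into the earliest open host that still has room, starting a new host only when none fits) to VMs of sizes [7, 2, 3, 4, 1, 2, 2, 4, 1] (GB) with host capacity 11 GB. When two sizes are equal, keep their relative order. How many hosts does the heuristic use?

3

Sorted descending: 7, 4, 4, 3, 2, 2, 2, 1, 1.
  7 → host 1 (new)  [load 7/11]
  4 → host 1  [load 11/11]
  4 → host 2 (new)  [load 4/11]
  3 → host 2  [load 7/11]
  2 → host 2  [load 9/11]
  2 → host 2  [load 11/11]
  2 → host 3 (new)  [load 2/11]
  1 → host 3  [load 3/11]
  1 → host 3  [load 4/11]
3 hosts opened.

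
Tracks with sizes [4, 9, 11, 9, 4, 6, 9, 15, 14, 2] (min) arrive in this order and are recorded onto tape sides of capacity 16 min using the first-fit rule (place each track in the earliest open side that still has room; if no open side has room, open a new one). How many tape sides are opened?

6

  4 → side 1 (new)  [load 4/16]
  9 → side 1  [load 13/16]
  11 → side 2 (new)  [load 11/16]
  9 → side 3 (new)  [load 9/16]
  4 → side 2  [load 15/16]
  6 → side 3  [load 15/16]
  9 → side 4 (new)  [load 9/16]
  15 → side 5 (new)  [load 15/16]
  14 → side 6 (new)  [load 14/16]
  2 → side 1  [load 15/16]
6 tape sides opened.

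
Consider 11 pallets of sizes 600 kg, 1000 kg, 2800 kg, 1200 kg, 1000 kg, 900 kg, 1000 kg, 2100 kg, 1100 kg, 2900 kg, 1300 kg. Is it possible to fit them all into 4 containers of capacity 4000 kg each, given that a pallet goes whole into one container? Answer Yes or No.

Yes

A valid assignment using 4 containers:
  container 1: 2900 + 1100 = 4000
  container 2: 2800 + 1200 = 4000
  container 3: 2100 + 1300 + 600 = 4000
  container 4: 1000 + 1000 + 1000 + 900 = 3900
Every load is within 4000 kg, so 4 containers suffice.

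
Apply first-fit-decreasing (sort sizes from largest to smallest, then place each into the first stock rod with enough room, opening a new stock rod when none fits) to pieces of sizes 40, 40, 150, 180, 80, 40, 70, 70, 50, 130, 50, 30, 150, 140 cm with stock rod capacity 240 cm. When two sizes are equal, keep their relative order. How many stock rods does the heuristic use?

Sorted descending: 180, 150, 150, 140, 130, 80, 70, 70, 50, 50, 40, 40, 40, 30.
  180 → stock rod 1 (new)  [load 180/240]
  150 → stock rod 2 (new)  [load 150/240]
  150 → stock rod 3 (new)  [load 150/240]
  140 → stock rod 4 (new)  [load 140/240]
  130 → stock rod 5 (new)  [load 130/240]
  80 → stock rod 2  [load 230/240]
  70 → stock rod 3  [load 220/240]
  70 → stock rod 4  [load 210/240]
  50 → stock rod 1  [load 230/240]
  50 → stock rod 5  [load 180/240]
  40 → stock rod 5  [load 220/240]
  40 → stock rod 6 (new)  [load 40/240]
  40 → stock rod 6  [load 80/240]
  30 → stock rod 4  [load 240/240]
6 stock rods opened.

6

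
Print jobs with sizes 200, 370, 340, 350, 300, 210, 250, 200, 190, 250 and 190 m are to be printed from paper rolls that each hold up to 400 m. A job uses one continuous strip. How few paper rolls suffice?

Total = 370 + 350 + 340 + 300 + 250 + 250 + 210 + 200 + 200 + 190 + 190 = 2850 m.
Lower bound: ⌈2850/400⌉ = 8 paper rolls.
A packing using 9 paper rolls:
  roll 1: 370 = 370
  roll 2: 350 = 350
  roll 3: 340 = 340
  roll 4: 300 = 300
  roll 5: 250 = 250
  roll 6: 250 = 250
  roll 7: 210 + 190 = 400
  roll 8: 200 + 200 = 400
  roll 9: 190 = 190
No arrangement into 8 paper rolls stays within capacity, so 9 is optimal.

9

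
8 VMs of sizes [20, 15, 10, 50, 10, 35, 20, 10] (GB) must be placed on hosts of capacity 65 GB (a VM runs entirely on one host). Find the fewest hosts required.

Total = 50 + 35 + 20 + 20 + 15 + 10 + 10 + 10 = 170 GB.
Lower bound: ⌈170/65⌉ = 3 hosts.
A packing using 3 hosts:
  host 1: 50 + 15 = 65
  host 2: 35 + 20 + 10 = 65
  host 3: 20 + 10 + 10 = 40
This matches the lower bound, so 3 is optimal.

3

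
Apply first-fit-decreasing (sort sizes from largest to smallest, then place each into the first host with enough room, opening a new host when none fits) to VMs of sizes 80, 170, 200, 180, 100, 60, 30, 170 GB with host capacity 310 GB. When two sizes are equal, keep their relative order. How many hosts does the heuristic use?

Sorted descending: 200, 180, 170, 170, 100, 80, 60, 30.
  200 → host 1 (new)  [load 200/310]
  180 → host 2 (new)  [load 180/310]
  170 → host 3 (new)  [load 170/310]
  170 → host 4 (new)  [load 170/310]
  100 → host 1  [load 300/310]
  80 → host 2  [load 260/310]
  60 → host 3  [load 230/310]
  30 → host 2  [load 290/310]
4 hosts opened.

4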